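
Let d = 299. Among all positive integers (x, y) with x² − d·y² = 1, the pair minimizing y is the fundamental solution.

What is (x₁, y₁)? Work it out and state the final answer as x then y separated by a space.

415 24

[17; 3,2,3,34] for √299; ℓ=4 ⇒ convergent index 3
step 0: (17, 1)  from 17·(1,0) + (0,1)
step 1: (52, 3)  from 3·(17,1) + (1,0)
step 2: (121, 7)  from 2·(52,3) + (17,1)
step 3: (415, 24)  from 3·(121,7) + (52,3)
→ (415, 24).  Check: 415²=172225, 299·24²=172224, difference 1.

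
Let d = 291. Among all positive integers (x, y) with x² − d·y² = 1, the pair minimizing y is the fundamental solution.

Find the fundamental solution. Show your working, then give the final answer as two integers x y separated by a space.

290 17

d=291: √d = [17; 17,34] (ℓ=2, even), read p_1/q_1
i=0: a=17 ⇒ p=17, q=1
i=1: a=17 ⇒ p=290, q=17
→ (290, 17).  Check: 290²=84100, 291·17²=84099, difference 1.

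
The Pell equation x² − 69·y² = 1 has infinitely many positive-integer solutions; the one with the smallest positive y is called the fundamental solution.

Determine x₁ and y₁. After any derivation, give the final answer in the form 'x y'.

√69 = [8; 3,3,1,4,1,3,3,16, …], period ℓ=8 (even) → k=7
a_0=8:  p_0=8·1+0=8,  q_0=8·0+1=1
…
a_3=1:  p_3=1·83+25=108,  q_3=1·10+3=13
a_4=4:  p_4=4·108+83=515,  q_4=4·13+10=62
a_5=1:  p_5=1·515+108=623,  q_5=1·62+13=75
a_6=3:  p_6=3·623+515=2384,  q_6=3·75+62=287
a_7=3:  p_7=3·2384+623=7775,  q_7=3·287+75=936
→ (7775, 936).  Check: 7775²=60450625, 69·936²=60450624, difference 1.

7775 936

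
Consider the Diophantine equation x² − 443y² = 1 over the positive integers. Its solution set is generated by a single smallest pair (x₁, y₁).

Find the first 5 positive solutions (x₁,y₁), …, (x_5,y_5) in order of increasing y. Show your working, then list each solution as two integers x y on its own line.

√443 = [21; 21,42, …], period ℓ=2 (even) → k=1
step 0: (21, 1)  from 21·(1,0) + (0,1)
step 1: (442, 21)  from 21·(21,1) + (1,0)
→ (442, 21).  Check: 442²=195364, 443·21²=195363, difference 1.
k=2:  x_2 = 442·442+443·21·21 = 390727,  y_2 = 442·21+21·442 = 18564
k=3:  x_3 = 442·390727+443·21·18564 = 345402226,  y_3 = 442·18564+21·390727 = 16410555
k=4:  x_4 = 442·345402226+443·21·16410555 = 305335177057,  y_4 = 442·16410555+21·345402226 = 14506912056
k=5:  x_5 = 442·305335177057+443·21·14506912056 = 269915951116162,  y_5 = 442·14506912056+21·305335177057 = 12824093846949

442 21
390727 18564
345402226 16410555
305335177057 14506912056
269915951116162 12824093846949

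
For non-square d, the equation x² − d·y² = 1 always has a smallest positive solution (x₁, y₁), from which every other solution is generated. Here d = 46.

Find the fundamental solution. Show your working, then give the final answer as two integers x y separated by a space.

√46 → a₀=6, period (1,3,1,1,2,6,2,1,1,3,1,12); ℓ=12 even so k=11
k=0  a_k=6  p_k/q_k = 6/1
k=1  a_k=1  p_k/q_k = 7/1
k=2  a_k=3  p_k/q_k = 27/4
k=3  a_k=1  p_k/q_k = 34/5
k=4  a_k=1  p_k/q_k = 61/9
…
k=7  a_k=2  p_k/q_k = 2150/317
k=8  a_k=1  p_k/q_k = 3147/464
…
k=10  a_k=3  p_k/q_k = 19038/2807
k=11  a_k=1  p_k/q_k = 24335/3588
(x₁, y₁) = (24335, 3588);  24335² − 46·3588² = 1 ✓

24335 3588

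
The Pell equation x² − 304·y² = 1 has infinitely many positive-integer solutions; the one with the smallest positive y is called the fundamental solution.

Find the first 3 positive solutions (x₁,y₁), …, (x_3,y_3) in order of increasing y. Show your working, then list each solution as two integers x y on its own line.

57799 3315
6681448801 383207370
772362118440199 44298005553945

d=304: √d = [17; 2,3,2,1,1,1,1,1,2,3,2,34] (ℓ=12, even), read p_11/q_11
i=0: a=17 ⇒ p=17, q=1
i=1: a=2 ⇒ p=35, q=2
i=2: a=3 ⇒ p=122, q=7
i=3: a=2 ⇒ p=279, q=16
i=4: a=1 ⇒ p=401, q=23
i=5: a=1 ⇒ p=680, q=39
i=6: a=1 ⇒ p=1081, q=62
i=7: a=1 ⇒ p=1761, q=101
i=8: a=1 ⇒ p=2842, q=163
i=9: a=2 ⇒ p=7445, q=427
i=10: a=3 ⇒ p=25177, q=1444
i=11: a=2 ⇒ p=57799, q=3315
fundamental: x₁=57799, y₁=3315  (since 3340724401 − 304·10989225 = 1)
n=2: (57799,3315)∘(57799,3315) = (57799·57799+304·3315·3315, 57799·3315+3315·57799) = (6681448801,383207370)
n=3: (6681448801,383207370)∘(57799,3315) = (57799·6681448801+304·3315·383207370, 57799·383207370+3315·6681448801) = (772362118440199,44298005553945)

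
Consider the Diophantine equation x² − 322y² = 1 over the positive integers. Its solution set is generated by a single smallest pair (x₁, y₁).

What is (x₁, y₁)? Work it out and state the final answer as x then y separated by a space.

√322 = [17; 1,16,1,34, …], period ℓ=4 (even) → k=3
step 0: (17, 1)  from 17·(1,0) + (0,1)
step 1: (18, 1)  from 1·(17,1) + (1,0)
step 2: (305, 17)  from 16·(18,1) + (17,1)
step 3: (323, 18)  from 1·(305,17) + (18,1)
fundamental: x₁=323, y₁=18  (since 104329 − 322·324 = 1)

323 18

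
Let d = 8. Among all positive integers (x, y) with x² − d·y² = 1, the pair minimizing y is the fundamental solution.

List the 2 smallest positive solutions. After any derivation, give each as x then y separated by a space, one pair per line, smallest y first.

√8 → a₀=2, period (1,4); ℓ=2 even so k=1
a_0=2:  p_0=2·1+0=2,  q_0=2·0+1=1
a_1=1:  p_1=1·2+1=3,  q_1=1·1+0=1
(x₁, y₁) = (3, 1);  3² − 8·1² = 1 ✓
(3+1√8)^2 = 17 + 6√8

3 1
17 6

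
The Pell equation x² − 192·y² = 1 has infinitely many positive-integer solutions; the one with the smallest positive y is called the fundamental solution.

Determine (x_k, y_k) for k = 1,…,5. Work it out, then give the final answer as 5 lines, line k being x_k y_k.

97 7
18817 1358
3650401 263445
708158977 51106972
137379191137 9914489123

d=192: √d = [13; 1,5,1,26] (ℓ=4, even), read p_3/q_3
k=0  a_k=13  p_k/q_k = 13/1
k=1  a_k=1  p_k/q_k = 14/1
k=2  a_k=5  p_k/q_k = 83/6
k=3  a_k=1  p_k/q_k = 97/7
fundamental: x₁=97, y₁=7  (since 9409 − 192·49 = 1)
k=2:  x_2 = 97·97+192·7·7 = 18817,  y_2 = 97·7+7·97 = 1358
k=3:  x_3 = 97·18817+192·7·1358 = 3650401,  y_3 = 97·1358+7·18817 = 263445
k=4:  x_4 = 97·3650401+192·7·263445 = 708158977,  y_4 = 97·263445+7·3650401 = 51106972
k=5:  x_5 = 97·708158977+192·7·51106972 = 137379191137,  y_5 = 97·51106972+7·708158977 = 9914489123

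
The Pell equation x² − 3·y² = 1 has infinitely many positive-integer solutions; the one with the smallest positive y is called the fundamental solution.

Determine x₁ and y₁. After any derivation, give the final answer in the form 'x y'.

2 1

d=3: √d = [1; 1,2] (ℓ=2, even), read p_1/q_1
i=0: a=1 ⇒ p=1, q=1
i=1: a=1 ⇒ p=2, q=1
(x₁, y₁) = (2, 1);  2² − 3·1² = 1 ✓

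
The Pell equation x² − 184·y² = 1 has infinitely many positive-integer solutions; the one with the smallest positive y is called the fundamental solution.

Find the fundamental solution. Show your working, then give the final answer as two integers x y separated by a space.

24335 1794

d=184: √d = [13; 1,1,3,2,1,2,1,2,3,1,1,26] (ℓ=12, even), read p_11/q_11
k=0  a_k=13  p_k/q_k = 13/1
k=1  a_k=1  p_k/q_k = 14/1
k=2  a_k=1  p_k/q_k = 27/2
k=3  a_k=3  p_k/q_k = 95/7
…
k=5  a_k=1  p_k/q_k = 312/23
k=6  a_k=2  p_k/q_k = 841/62
k=7  a_k=1  p_k/q_k = 1153/85
k=8  a_k=2  p_k/q_k = 3147/232
k=9  a_k=3  p_k/q_k = 10594/781
k=10  a_k=1  p_k/q_k = 13741/1013
k=11  a_k=1  p_k/q_k = 24335/1794
fundamental: x₁=24335, y₁=1794  (since 592192225 − 184·3218436 = 1)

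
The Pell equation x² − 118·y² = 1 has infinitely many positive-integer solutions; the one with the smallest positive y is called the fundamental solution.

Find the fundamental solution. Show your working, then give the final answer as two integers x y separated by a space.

306917 28254

[10; 1,6,3,2,10,2,3,6,1,20] for √118; ℓ=10 ⇒ convergent index 9
step 0: (10, 1)  from 10·(1,0) + (0,1)
step 1: (11, 1)  from 1·(10,1) + (1,0)
…
step 3: (239, 22)  from 3·(76,7) + (11,1)
…
step 5: (5779, 532)  from 10·(554,51) + (239,22)
…
step 7: (42115, 3877)  from 3·(12112,1115) + (5779,532)
step 8: (264802, 24377)  from 6·(42115,3877) + (12112,1115)
step 9: (306917, 28254)  from 1·(264802,24377) + (42115,3877)
fundamental: x₁=306917, y₁=28254  (since 94198044889 − 118·798288516 = 1)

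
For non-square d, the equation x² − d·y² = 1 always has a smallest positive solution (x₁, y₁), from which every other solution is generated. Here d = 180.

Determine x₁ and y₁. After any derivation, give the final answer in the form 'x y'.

161 12

√180 → a₀=13, period (2,2,2,26); ℓ=4 even so k=3
i=0: a=13 ⇒ p=13, q=1
…
i=2: a=2 ⇒ p=67, q=5
i=3: a=2 ⇒ p=161, q=12
fundamental: x₁=161, y₁=12  (since 25921 − 180·144 = 1)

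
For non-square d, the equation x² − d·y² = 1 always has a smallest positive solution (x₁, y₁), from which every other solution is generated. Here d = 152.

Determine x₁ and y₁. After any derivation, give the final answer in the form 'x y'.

37 3

√152 = [12; 3,24, …], period ℓ=2 (even) → k=1
a_0=12:  p_0=12·1+0=12,  q_0=12·0+1=1
a_1=3:  p_1=3·12+1=37,  q_1=3·1+0=3
(x₁, y₁) = (37, 3);  37² − 152·3² = 1 ✓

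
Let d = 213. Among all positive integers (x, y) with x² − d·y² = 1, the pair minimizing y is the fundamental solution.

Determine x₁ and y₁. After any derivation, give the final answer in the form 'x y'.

194399 13320

d=213: √d = [14; 1,1,2,6,1,8,1,6,2,1,1,28] (ℓ=12, even), read p_11/q_11
k=0  a_k=14  p_k/q_k = 14/1
…
k=3  a_k=2  p_k/q_k = 73/5
k=4  a_k=6  p_k/q_k = 467/32
…
k=6  a_k=8  p_k/q_k = 4787/328
…
k=8  a_k=6  p_k/q_k = 36749/2518
k=9  a_k=2  p_k/q_k = 78825/5401
k=10  a_k=1  p_k/q_k = 115574/7919
k=11  a_k=1  p_k/q_k = 194399/13320
fundamental: x₁=194399, y₁=13320  (since 37790971201 − 213·177422400 = 1)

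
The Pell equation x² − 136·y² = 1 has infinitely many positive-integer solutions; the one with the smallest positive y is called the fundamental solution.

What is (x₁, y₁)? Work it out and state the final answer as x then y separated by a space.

35 3

[11; 1,1,1,22] for √136; ℓ=4 ⇒ convergent index 3
a_0=11:  p_0=11·1+0=11,  q_0=11·0+1=1
…
a_2=1:  p_2=1·12+11=23,  q_2=1·1+1=2
a_3=1:  p_3=1·23+12=35,  q_3=1·2+1=3
→ (35, 3).  Check: 35²=1225, 136·3²=1224, difference 1.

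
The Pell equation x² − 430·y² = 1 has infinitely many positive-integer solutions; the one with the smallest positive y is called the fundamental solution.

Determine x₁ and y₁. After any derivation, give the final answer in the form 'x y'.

√430 = [20; 1,2,1,3,1,…,2,1,40, …], period ℓ=14 (even) → k=13
k=0  a_k=20  p_k/q_k = 20/1
…
k=4  a_k=3  p_k/q_k = 311/15
k=5  a_k=1  p_k/q_k = 394/19
…
k=10  a_k=3  p_k/q_k = 599138/28893
k=11  a_k=1  p_k/q_k = 754371/36379
k=12  a_k=2  p_k/q_k = 2107880/101651
k=13  a_k=1  p_k/q_k = 2862251/138030
fundamental: x₁=2862251, y₁=138030  (since 8192480787001 − 430·19052280900 = 1)

2862251 138030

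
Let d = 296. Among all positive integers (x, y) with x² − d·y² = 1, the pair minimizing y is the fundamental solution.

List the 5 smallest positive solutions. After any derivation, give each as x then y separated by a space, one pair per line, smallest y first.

[17; 4,1,7,1,4,34] for √296; ℓ=6 ⇒ convergent index 5
a_0=17:  p_0=17·1+0=17,  q_0=17·0+1=1
…
a_2=1:  p_2=1·69+17=86,  q_2=1·4+1=5
a_3=7:  p_3=7·86+69=671,  q_3=7·5+4=39
a_4=1:  p_4=1·671+86=757,  q_4=1·39+5=44
a_5=4:  p_5=4·757+671=3699,  q_5=4·44+39=215
→ (3699, 215).  Check: 3699²=13682601, 296·215²=13682600, difference 1.
n=2: (3699,215)∘(3699,215) = (3699·3699+296·215·215, 3699·215+215·3699) = (27365201,1590570)
n=3: (27365201,1590570)∘(3699,215) = (3699·27365201+296·215·1590570, 3699·1590570+215·27365201) = (202447753299,11767036645)
n=4: (202447753299,11767036645)∘(3699,215) = (3699·202447753299+296·215·11767036645, 3699·11767036645+215·202447753299) = (1497708451540801,87052535509140)
n=5: (1497708451540801,87052535509140)∘(3699,215) = (3699·1497708451540801+296·215·87052535509140, 3699·87052535509140+215·1497708451540801) = (11080046922051092499,644014645929581075)

3699 215
27365201 1590570
202447753299 11767036645
1497708451540801 87052535509140
11080046922051092499 644014645929581075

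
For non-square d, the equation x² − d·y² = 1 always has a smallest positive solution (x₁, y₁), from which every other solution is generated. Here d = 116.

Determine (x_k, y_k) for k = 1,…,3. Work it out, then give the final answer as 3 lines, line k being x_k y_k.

9801 910
192119201 17837820
3765920568201 349656946730

d=116: √d = [10; 1,3,2,1,4,1,2,3,1,20] (ℓ=10, even), read p_9/q_9
a_0=10:  p_0=10·1+0=10,  q_0=10·0+1=1
…
a_3=2:  p_3=2·43+11=97,  q_3=2·4+1=9
…
a_6=1:  p_6=1·657+140=797,  q_6=1·61+13=74
…
a_8=3:  p_8=3·2251+797=7550,  q_8=3·209+74=701
a_9=1:  p_9=1·7550+2251=9801,  q_9=1·701+209=910
(x₁, y₁) = (9801, 910);  9801² − 116·910² = 1 ✓
k=2:  x_2 = 9801·9801+116·910·910 = 192119201,  y_2 = 9801·910+910·9801 = 17837820
k=3:  x_3 = 9801·192119201+116·910·17837820 = 3765920568201,  y_3 = 9801·17837820+910·192119201 = 349656946730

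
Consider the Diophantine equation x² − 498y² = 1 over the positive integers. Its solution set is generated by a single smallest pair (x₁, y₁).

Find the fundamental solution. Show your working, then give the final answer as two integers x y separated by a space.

[22; 3,6,22,6,3,44] for √498; ℓ=6 ⇒ convergent index 5
step 0: (22, 1)  from 22·(1,0) + (0,1)
step 1: (67, 3)  from 3·(22,1) + (1,0)
step 2: (424, 19)  from 6·(67,3) + (22,1)
step 3: (9395, 421)  from 22·(424,19) + (67,3)
step 4: (56794, 2545)  from 6·(9395,421) + (424,19)
step 5: (179777, 8056)  from 3·(56794,2545) + (9395,421)
fundamental: x₁=179777, y₁=8056  (since 32319769729 − 498·64899136 = 1)

179777 8056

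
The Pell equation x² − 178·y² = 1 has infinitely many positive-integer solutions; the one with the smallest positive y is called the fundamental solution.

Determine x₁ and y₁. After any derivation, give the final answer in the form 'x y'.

1601 120

√178 = [13; 2,1,12,1,2,26, …], period ℓ=6 (even) → k=5
k=0  a_k=13  p_k/q_k = 13/1
k=1  a_k=2  p_k/q_k = 27/2
k=2  a_k=1  p_k/q_k = 40/3
k=3  a_k=12  p_k/q_k = 507/38
k=4  a_k=1  p_k/q_k = 547/41
k=5  a_k=2  p_k/q_k = 1601/120
(x₁, y₁) = (1601, 120);  1601² − 178·120² = 1 ✓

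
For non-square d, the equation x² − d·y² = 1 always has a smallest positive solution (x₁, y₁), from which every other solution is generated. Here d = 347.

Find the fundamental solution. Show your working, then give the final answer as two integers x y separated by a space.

√347 → a₀=18, period (1,1,1,2,4,…,1,1,36); ℓ=14 even so k=13
i=0: a=18 ⇒ p=18, q=1
i=1: a=1 ⇒ p=19, q=1
i=2: a=1 ⇒ p=37, q=2
…
i=4: a=2 ⇒ p=149, q=8
…
i=8: a=1 ⇒ p=15070, q=809
i=9: a=4 ⇒ p=74549, q=4002
…
i=11: a=1 ⇒ p=238717, q=12815
i=12: a=1 ⇒ p=402885, q=21628
i=13: a=1 ⇒ p=641602, q=34443
(x₁, y₁) = (641602, 34443);  641602² − 347·34443² = 1 ✓

641602 34443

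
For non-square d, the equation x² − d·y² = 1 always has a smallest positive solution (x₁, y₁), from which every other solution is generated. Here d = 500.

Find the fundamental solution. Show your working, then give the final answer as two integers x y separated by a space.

√500 → a₀=22, period (2,1,3,2,1,…,1,2,44); ℓ=14 even so k=13
step 0: (22, 1)  from 22·(1,0) + (0,1)
step 1: (45, 2)  from 2·(22,1) + (1,0)
step 2: (67, 3)  from 1·(45,2) + (22,1)
step 3: (246, 11)  from 3·(67,3) + (45,2)
step 4: (559, 25)  from 2·(246,11) + (67,3)
…
step 7: (14445, 646)  from 10·(1364,61) + (805,36)
step 8: (15809, 707)  from 1·(14445,646) + (1364,61)
step 9: (30254, 1353)  from 1·(15809,707) + (14445,646)
step 10: (76317, 3413)  from 2·(30254,1353) + (15809,707)
step 11: (259205, 11592)  from 3·(76317,3413) + (30254,1353)
step 12: (335522, 15005)  from 1·(259205,11592) + (76317,3413)
step 13: (930249, 41602)  from 2·(335522,15005) + (259205,11592)
(x₁, y₁) = (930249, 41602);  930249² − 500·41602² = 1 ✓

930249 41602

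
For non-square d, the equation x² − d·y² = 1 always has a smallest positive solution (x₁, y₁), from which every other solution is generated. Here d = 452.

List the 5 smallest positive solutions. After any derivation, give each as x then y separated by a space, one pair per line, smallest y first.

1204353 56648
2900932297217 136448377488
6987493029899166849 328664025545553880
16830816386073401651890177 791655010315592455701792
40540488414026331506287881514113 1906864173276900777578095047272

[21; 3,1,5,3,10,3,5,1,3,42] for √452; ℓ=10 ⇒ convergent index 9
i=0: a=21 ⇒ p=21, q=1
i=1: a=3 ⇒ p=64, q=3
i=2: a=1 ⇒ p=85, q=4
i=3: a=5 ⇒ p=489, q=23
…
i=5: a=10 ⇒ p=16009, q=753
…
i=7: a=5 ⇒ p=263904, q=12413
i=8: a=1 ⇒ p=313483, q=14745
i=9: a=3 ⇒ p=1204353, q=56648
fundamental: x₁=1204353, y₁=56648  (since 1450466148609 − 452·3208995904 = 1)
k=2:  x_2 = 1204353·1204353+452·56648·56648 = 2900932297217,  y_2 = 1204353·56648+56648·1204353 = 136448377488
k=3:  x_3 = 1204353·2900932297217+452·56648·136448377488 = 6987493029899166849,  y_3 = 1204353·136448377488+56648·2900932297217 = 328664025545553880
k=4:  x_4 = 1204353·6987493029899166849+452·56648·328664025545553880 = 16830816386073401651890177,  y_4 = 1204353·328664025545553880+56648·6987493029899166849 = 791655010315592455701792
k=5:  x_5 = 1204353·16830816386073401651890177+452·56648·791655010315592455701792 = 40540488414026331506287881514113,  y_5 = 1204353·791655010315592455701792+56648·16830816386073401651890177 = 1906864173276900777578095047272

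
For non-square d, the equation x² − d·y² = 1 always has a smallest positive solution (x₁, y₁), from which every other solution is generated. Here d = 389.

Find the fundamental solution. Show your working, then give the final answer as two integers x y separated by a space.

√389 → a₀=19, period (1,2,1,1,1,1,2,1,38); ℓ=9 odd so k=17
step 0: (19, 1)  from 19·(1,0) + (0,1)
…
step 4: (138, 7)  from 1·(79,4) + (59,3)
…
step 9: (49643, 2517)  from 38·(1282,65) + (927,47)
step 10: (50925, 2582)  from 1·(49643,2517) + (1282,65)
step 11: (151493, 7681)  from 2·(50925,2582) + (49643,2517)
step 12: (202418, 10263)  from 1·(151493,7681) + (50925,2582)
…
step 15: (910240, 46151)  from 1·(556329,28207) + (353911,17944)
step 16: (2376809, 120509)  from 2·(910240,46151) + (556329,28207)
step 17: (3287049, 166660)  from 1·(2376809,120509) + (910240,46151)
fundamental: x₁=3287049, y₁=166660  (since 10804691128401 − 389·27775555600 = 1)

3287049 166660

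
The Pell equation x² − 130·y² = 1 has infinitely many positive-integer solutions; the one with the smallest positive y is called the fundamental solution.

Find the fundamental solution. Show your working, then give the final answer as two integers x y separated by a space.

√130 = [11; 2,2,22, …], period ℓ=3 (odd) → k=5
a_0=11:  p_0=11·1+0=11,  q_0=11·0+1=1
a_1=2:  p_1=2·11+1=23,  q_1=2·1+0=2
…
a_3=22:  p_3=22·57+23=1277,  q_3=22·5+2=112
a_4=2:  p_4=2·1277+57=2611,  q_4=2·112+5=229
a_5=2:  p_5=2·2611+1277=6499,  q_5=2·229+112=570
→ (6499, 570).  Check: 6499²=42237001, 130·570²=42237000, difference 1.

6499 570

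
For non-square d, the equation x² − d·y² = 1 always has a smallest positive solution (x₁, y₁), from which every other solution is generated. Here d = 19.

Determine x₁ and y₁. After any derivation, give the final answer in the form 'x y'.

√19 = [4; 2,1,3,1,2,8, …], period ℓ=6 (even) → k=5
i=0: a=4 ⇒ p=4, q=1
i=1: a=2 ⇒ p=9, q=2
i=2: a=1 ⇒ p=13, q=3
i=3: a=3 ⇒ p=48, q=11
i=4: a=1 ⇒ p=61, q=14
i=5: a=2 ⇒ p=170, q=39
→ (170, 39).  Check: 170²=28900, 19·39²=28899, difference 1.

170 39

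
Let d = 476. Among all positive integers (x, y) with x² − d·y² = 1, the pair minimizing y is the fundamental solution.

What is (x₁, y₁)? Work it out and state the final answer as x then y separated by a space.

√476 = [21; 1,4,2,10,2,4,1,42, …], period ℓ=8 (even) → k=7
a_0=21:  p_0=21·1+0=21,  q_0=21·0+1=1
…
a_3=2:  p_3=2·109+22=240,  q_3=2·5+1=11
a_4=10:  p_4=10·240+109=2509,  q_4=10·11+5=115
a_5=2:  p_5=2·2509+240=5258,  q_5=2·115+11=241
a_6=4:  p_6=4·5258+2509=23541,  q_6=4·241+115=1079
a_7=1:  p_7=1·23541+5258=28799,  q_7=1·1079+241=1320
→ (28799, 1320).  Check: 28799²=829382401, 476·1320²=829382400, difference 1.

28799 1320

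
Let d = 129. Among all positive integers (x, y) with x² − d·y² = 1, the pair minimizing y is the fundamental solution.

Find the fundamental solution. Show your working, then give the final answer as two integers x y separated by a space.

√129 → a₀=11, period (2,1,3,1,6,1,3,1,2,22); ℓ=10 even so k=9
k=0  a_k=11  p_k/q_k = 11/1
k=1  a_k=2  p_k/q_k = 23/2
…
k=3  a_k=3  p_k/q_k = 125/11
…
k=5  a_k=6  p_k/q_k = 1079/95
…
k=7  a_k=3  p_k/q_k = 4793/422
k=8  a_k=1  p_k/q_k = 6031/531
k=9  a_k=2  p_k/q_k = 16855/1484
(x₁, y₁) = (16855, 1484);  16855² − 129·1484² = 1 ✓

16855 1484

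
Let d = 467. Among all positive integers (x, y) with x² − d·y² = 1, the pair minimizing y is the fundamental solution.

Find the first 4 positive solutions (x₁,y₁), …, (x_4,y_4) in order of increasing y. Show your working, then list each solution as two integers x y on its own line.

1625626 75225
5285319783751 244575431700
17183906517558380626 795176361465413175
55869210433019434807260001 2585318735566902940613400

[21; 1,1,1,1,3,…,1,1,42] for √467; ℓ=14 ⇒ convergent index 13
step 0: (21, 1)  from 21·(1,0) + (0,1)
step 1: (22, 1)  from 1·(21,1) + (1,0)
step 2: (43, 2)  from 1·(22,1) + (21,1)
…
step 4: (108, 5)  from 1·(65,3) + (43,2)
step 5: (389, 18)  from 3·(108,5) + (65,3)
step 6: (1275, 59)  from 3·(389,18) + (108,5)
…
step 9: (275465, 12747)  from 3·(82767,3830) + (27164,1257)
step 10: (358232, 16577)  from 1·(275465,12747) + (82767,3830)
step 11: (633697, 29324)  from 1·(358232,16577) + (275465,12747)
step 12: (991929, 45901)  from 1·(633697,29324) + (358232,16577)
step 13: (1625626, 75225)  from 1·(991929,45901) + (633697,29324)
(x₁, y₁) = (1625626, 75225);  1625626² − 467·75225² = 1 ✓
(x_2, y_2) = (1625626·1625626 + 467·75225·75225, 1625626·75225 + 75225·1625626) = (5285319783751, 244575431700)
(x_3, y_3) = (1625626·5285319783751 + 467·75225·244575431700, 1625626·244575431700 + 75225·5285319783751) = (17183906517558380626, 795176361465413175)
(x_4, y_4) = (1625626·17183906517558380626 + 467·75225·795176361465413175, 1625626·795176361465413175 + 75225·17183906517558380626) = (55869210433019434807260001, 2585318735566902940613400)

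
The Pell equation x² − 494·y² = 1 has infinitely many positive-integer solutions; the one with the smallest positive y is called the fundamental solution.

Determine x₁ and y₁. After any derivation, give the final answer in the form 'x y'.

√494 → a₀=22, period (4,2,2,1,2,1,2,2,4,44); ℓ=10 even so k=9
i=0: a=22 ⇒ p=22, q=1
i=1: a=4 ⇒ p=89, q=4
i=2: a=2 ⇒ p=200, q=9
i=3: a=2 ⇒ p=489, q=22
i=4: a=1 ⇒ p=689, q=31
i=5: a=2 ⇒ p=1867, q=84
i=6: a=1 ⇒ p=2556, q=115
i=7: a=2 ⇒ p=6979, q=314
i=8: a=2 ⇒ p=16514, q=743
i=9: a=4 ⇒ p=73035, q=3286
(x₁, y₁) = (73035, 3286);  73035² − 494·3286² = 1 ✓

73035 3286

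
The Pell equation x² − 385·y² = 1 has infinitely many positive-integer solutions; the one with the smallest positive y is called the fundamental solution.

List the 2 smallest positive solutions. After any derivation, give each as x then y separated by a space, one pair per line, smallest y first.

95831 4884
18367161121 936077208

√385 = [19; 1,1,1,1,1,…,1,1,38, …], period ℓ=16 (even) → k=15
i=0: a=19 ⇒ p=19, q=1
…
i=2: a=1 ⇒ p=39, q=2
i=3: a=1 ⇒ p=59, q=3
i=4: a=1 ⇒ p=98, q=5
…
i=6: a=3 ⇒ p=569, q=29
…
i=10: a=3 ⇒ p=10262, q=523
…
i=12: a=1 ⇒ p=23271, q=1186
i=13: a=1 ⇒ p=36280, q=1849
i=14: a=1 ⇒ p=59551, q=3035
i=15: a=1 ⇒ p=95831, q=4884
(x₁, y₁) = (95831, 4884);  95831² − 385·4884² = 1 ✓
(x_2, y_2) = (95831·95831 + 385·4884·4884, 95831·4884 + 4884·95831) = (18367161121, 936077208)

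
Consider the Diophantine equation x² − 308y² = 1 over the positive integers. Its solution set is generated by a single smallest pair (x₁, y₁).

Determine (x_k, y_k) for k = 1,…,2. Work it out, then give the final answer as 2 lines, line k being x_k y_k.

[17; 1,1,4,1,1,34] for √308; ℓ=6 ⇒ convergent index 5
step 0: (17, 1)  from 17·(1,0) + (0,1)
…
step 2: (35, 2)  from 1·(18,1) + (17,1)
step 3: (158, 9)  from 4·(35,2) + (18,1)
step 4: (193, 11)  from 1·(158,9) + (35,2)
step 5: (351, 20)  from 1·(193,11) + (158,9)
fundamental: x₁=351, y₁=20  (since 123201 − 308·400 = 1)
n=2: (351,20)∘(351,20) = (351·351+308·20·20, 351·20+20·351) = (246401,14040)

351 20
246401 14040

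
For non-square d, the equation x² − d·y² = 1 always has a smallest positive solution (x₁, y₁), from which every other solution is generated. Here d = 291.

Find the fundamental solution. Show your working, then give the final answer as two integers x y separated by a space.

d=291: √d = [17; 17,34] (ℓ=2, even), read p_1/q_1
step 0: (17, 1)  from 17·(1,0) + (0,1)
step 1: (290, 17)  from 17·(17,1) + (1,0)
→ (290, 17).  Check: 290²=84100, 291·17²=84099, difference 1.

290 17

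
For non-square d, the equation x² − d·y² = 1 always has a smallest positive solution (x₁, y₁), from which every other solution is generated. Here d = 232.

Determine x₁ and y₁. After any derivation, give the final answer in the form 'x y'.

√232 → a₀=15, period (4,3,7,3,4,30); ℓ=6 even so k=5
step 0: (15, 1)  from 15·(1,0) + (0,1)
…
step 3: (1447, 95)  from 7·(198,13) + (61,4)
step 4: (4539, 298)  from 3·(1447,95) + (198,13)
step 5: (19603, 1287)  from 4·(4539,298) + (1447,95)
fundamental: x₁=19603, y₁=1287  (since 384277609 − 232·1656369 = 1)

19603 1287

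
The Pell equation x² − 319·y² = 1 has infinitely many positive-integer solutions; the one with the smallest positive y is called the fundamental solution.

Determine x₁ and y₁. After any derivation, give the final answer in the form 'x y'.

12901780 722361

d=319: √d = [17; 1,6,5,1,4,…,6,1,34] (ℓ=14, even), read p_13/q_13
i=0: a=17 ⇒ p=17, q=1
…
i=2: a=6 ⇒ p=125, q=7
i=3: a=5 ⇒ p=643, q=36
i=4: a=1 ⇒ p=768, q=43
…
i=7: a=1 ⇒ p=15628, q=875
…
i=10: a=1 ⇒ p=309613, q=17335
…
i=12: a=6 ⇒ p=11102899, q=621643
i=13: a=1 ⇒ p=12901780, q=722361
(x₁, y₁) = (12901780, 722361);  12901780² − 319·722361² = 1 ✓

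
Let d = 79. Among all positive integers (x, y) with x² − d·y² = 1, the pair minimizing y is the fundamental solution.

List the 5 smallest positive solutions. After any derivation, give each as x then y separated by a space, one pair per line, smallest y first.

80 9
12799 1440
2047760 230391
327628801 36861120
52418560400 5897548809

[8; 1,7,1,16] for √79; ℓ=4 ⇒ convergent index 3
k=0  a_k=8  p_k/q_k = 8/1
…
k=2  a_k=7  p_k/q_k = 71/8
k=3  a_k=1  p_k/q_k = 80/9
(x₁, y₁) = (80, 9);  80² − 79·9² = 1 ✓
n=2: (80,9)∘(80,9) = (80·80+79·9·9, 80·9+9·80) = (12799,1440)
n=3: (12799,1440)∘(80,9) = (80·12799+79·9·1440, 80·1440+9·12799) = (2047760,230391)
n=4: (2047760,230391)∘(80,9) = (80·2047760+79·9·230391, 80·230391+9·2047760) = (327628801,36861120)
n=5: (327628801,36861120)∘(80,9) = (80·327628801+79·9·36861120, 80·36861120+9·327628801) = (52418560400,5897548809)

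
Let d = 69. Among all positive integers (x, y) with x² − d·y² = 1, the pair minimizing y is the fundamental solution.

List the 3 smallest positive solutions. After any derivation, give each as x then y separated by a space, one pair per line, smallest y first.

√69 → a₀=8, period (3,3,1,4,1,3,3,16); ℓ=8 even so k=7
i=0: a=8 ⇒ p=8, q=1
i=1: a=3 ⇒ p=25, q=3
…
i=3: a=1 ⇒ p=108, q=13
i=4: a=4 ⇒ p=515, q=62
i=5: a=1 ⇒ p=623, q=75
i=6: a=3 ⇒ p=2384, q=287
i=7: a=3 ⇒ p=7775, q=936
(x₁, y₁) = (7775, 936);  7775² − 69·936² = 1 ✓
(7775+936√69)^2 = 120901249 + 14554800√69
(7775+936√69)^3 = 1880014414175 + 226327139064√69

7775 936
120901249 14554800
1880014414175 226327139064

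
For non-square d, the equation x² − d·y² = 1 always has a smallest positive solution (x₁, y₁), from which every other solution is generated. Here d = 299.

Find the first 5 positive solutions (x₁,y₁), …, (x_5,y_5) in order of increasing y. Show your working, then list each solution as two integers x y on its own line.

√299 → a₀=17, period (3,2,3,34); ℓ=4 even so k=3
k=0  a_k=17  p_k/q_k = 17/1
k=1  a_k=3  p_k/q_k = 52/3
k=2  a_k=2  p_k/q_k = 121/7
k=3  a_k=3  p_k/q_k = 415/24
→ (415, 24).  Check: 415²=172225, 299·24²=172224, difference 1.
k=2:  x_2 = 415·415+299·24·24 = 344449,  y_2 = 415·24+24·415 = 19920
k=3:  x_3 = 415·344449+299·24·19920 = 285892255,  y_3 = 415·19920+24·344449 = 16533576
k=4:  x_4 = 415·285892255+299·24·16533576 = 237290227201,  y_4 = 415·16533576+24·285892255 = 13722848160
k=5:  x_5 = 415·237290227201+299·24·13722848160 = 196950602684575,  y_5 = 415·13722848160+24·237290227201 = 11389947439224

415 24
344449 19920
285892255 16533576
237290227201 13722848160
196950602684575 11389947439224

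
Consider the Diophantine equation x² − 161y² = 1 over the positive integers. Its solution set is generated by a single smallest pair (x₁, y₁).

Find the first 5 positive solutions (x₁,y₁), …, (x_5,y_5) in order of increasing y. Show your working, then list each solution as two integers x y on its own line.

11775 928
277301249 21854400
6530444402175 514671119072
153791965393920001 12120504832291200
3621800778496371621375 285437888285786640928

√161 = [12; 1,2,4,1,2,1,4,2,1,24, …], period ℓ=10 (even) → k=9
a_0=12:  p_0=12·1+0=12,  q_0=12·0+1=1
…
a_2=2:  p_2=2·13+12=38,  q_2=2·1+1=3
…
a_8=2:  p_8=2·3667+774=8108,  q_8=2·289+61=639
a_9=1:  p_9=1·8108+3667=11775,  q_9=1·639+289=928
fundamental: x₁=11775, y₁=928  (since 138650625 − 161·861184 = 1)
k=2:  x_2 = 11775·11775+161·928·928 = 277301249,  y_2 = 11775·928+928·11775 = 21854400
k=3:  x_3 = 11775·277301249+161·928·21854400 = 6530444402175,  y_3 = 11775·21854400+928·277301249 = 514671119072
k=4:  x_4 = 11775·6530444402175+161·928·514671119072 = 153791965393920001,  y_4 = 11775·514671119072+928·6530444402175 = 12120504832291200
k=5:  x_5 = 11775·153791965393920001+161·928·12120504832291200 = 3621800778496371621375,  y_5 = 11775·12120504832291200+928·153791965393920001 = 285437888285786640928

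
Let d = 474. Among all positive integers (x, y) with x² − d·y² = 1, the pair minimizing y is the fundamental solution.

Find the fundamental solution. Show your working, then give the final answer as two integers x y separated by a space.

[21; 1,3,2,1,1,…,3,1,42] for √474; ℓ=14 ⇒ convergent index 13
i=0: a=21 ⇒ p=21, q=1
i=1: a=1 ⇒ p=22, q=1
i=2: a=3 ⇒ p=87, q=4
i=3: a=2 ⇒ p=196, q=9
…
i=5: a=1 ⇒ p=479, q=22
i=6: a=1 ⇒ p=762, q=35
i=7: a=6 ⇒ p=5051, q=232
i=8: a=1 ⇒ p=5813, q=267
i=9: a=1 ⇒ p=10864, q=499
i=10: a=1 ⇒ p=16677, q=766
…
i=12: a=3 ⇒ p=149331, q=6859
i=13: a=1 ⇒ p=193549, q=8890
fundamental: x₁=193549, y₁=8890  (since 37461215401 − 474·79032100 = 1)

193549 8890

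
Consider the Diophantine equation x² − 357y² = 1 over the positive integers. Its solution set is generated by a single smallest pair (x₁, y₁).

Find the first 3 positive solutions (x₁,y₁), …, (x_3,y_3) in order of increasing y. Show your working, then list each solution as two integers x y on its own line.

3401 180
23133601 1224360
157354750601 8328096540

d=357: √d = [18; 1,8,2,8,1,36] (ℓ=6, even), read p_5/q_5
a_0=18:  p_0=18·1+0=18,  q_0=18·0+1=1
…
a_2=8:  p_2=8·19+18=170,  q_2=8·1+1=9
…
a_4=8:  p_4=8·359+170=3042,  q_4=8·19+9=161
a_5=1:  p_5=1·3042+359=3401,  q_5=1·161+19=180
(x₁, y₁) = (3401, 180);  3401² − 357·180² = 1 ✓
n=2: (3401,180)∘(3401,180) = (3401·3401+357·180·180, 3401·180+180·3401) = (23133601,1224360)
n=3: (23133601,1224360)∘(3401,180) = (3401·23133601+357·180·1224360, 3401·1224360+180·23133601) = (157354750601,8328096540)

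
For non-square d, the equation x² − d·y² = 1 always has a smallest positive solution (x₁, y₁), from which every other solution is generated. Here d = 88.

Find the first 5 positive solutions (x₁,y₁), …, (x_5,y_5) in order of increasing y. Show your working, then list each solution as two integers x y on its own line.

d=88: √d = [9; 2,1,1,1,2,18] (ℓ=6, even), read p_5/q_5
i=0: a=9 ⇒ p=9, q=1
i=1: a=2 ⇒ p=19, q=2
…
i=3: a=1 ⇒ p=47, q=5
i=4: a=1 ⇒ p=75, q=8
i=5: a=2 ⇒ p=197, q=21
fundamental: x₁=197, y₁=21  (since 38809 − 88·441 = 1)
n=2: (197,21)∘(197,21) = (197·197+88·21·21, 197·21+21·197) = (77617,8274)
n=3: (77617,8274)∘(197,21) = (197·77617+88·21·8274, 197·8274+21·77617) = (30580901,3259935)
n=4: (30580901,3259935)∘(197,21) = (197·30580901+88·21·3259935, 197·3259935+21·30580901) = (12048797377,1284406116)
n=5: (12048797377,1284406116)∘(197,21) = (197·12048797377+88·21·1284406116, 197·1284406116+21·12048797377) = (4747195585637,506052749769)

197 21
77617 8274
30580901 3259935
12048797377 1284406116
4747195585637 506052749769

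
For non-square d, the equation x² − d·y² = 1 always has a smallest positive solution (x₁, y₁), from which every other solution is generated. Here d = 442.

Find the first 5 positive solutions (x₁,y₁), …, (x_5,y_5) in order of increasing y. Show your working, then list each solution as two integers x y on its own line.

883 42
1559377 74172
2753858899 130987710
4863313256257 231324221688
8588608456690963 408518444513298

[21; 42] for √442; ℓ=1 ⇒ convergent index 1
k=0  a_k=21  p_k/q_k = 21/1
k=1  a_k=42  p_k/q_k = 883/42
→ (883, 42).  Check: 883²=779689, 442·42²=779688, difference 1.
n=2: (883,42)∘(883,42) = (883·883+442·42·42, 883·42+42·883) = (1559377,74172)
n=3: (1559377,74172)∘(883,42) = (883·1559377+442·42·74172, 883·74172+42·1559377) = (2753858899,130987710)
n=4: (2753858899,130987710)∘(883,42) = (883·2753858899+442·42·130987710, 883·130987710+42·2753858899) = (4863313256257,231324221688)
n=5: (4863313256257,231324221688)∘(883,42) = (883·4863313256257+442·42·231324221688, 883·231324221688+42·4863313256257) = (8588608456690963,408518444513298)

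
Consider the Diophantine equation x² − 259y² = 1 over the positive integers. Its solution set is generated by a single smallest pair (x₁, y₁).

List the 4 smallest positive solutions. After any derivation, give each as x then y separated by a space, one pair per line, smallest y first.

d=259: √d = [16; 10,1,2,3,4,3,2,1,10,32] (ℓ=10, even), read p_9/q_9
k=0  a_k=16  p_k/q_k = 16/1
k=1  a_k=10  p_k/q_k = 161/10
k=2  a_k=1  p_k/q_k = 177/11
…
k=4  a_k=3  p_k/q_k = 1722/107
k=5  a_k=4  p_k/q_k = 7403/460
…
k=7  a_k=2  p_k/q_k = 55265/3434
k=8  a_k=1  p_k/q_k = 79196/4921
k=9  a_k=10  p_k/q_k = 847225/52644
fundamental: x₁=847225, y₁=52644  (since 717790200625 − 259·2771390736 = 1)
k=2:  x_2 = 847225·847225+259·52644·52644 = 1435580401249,  y_2 = 847225·52644+52644·847225 = 89202625800
k=3:  x_3 = 847225·1435580401249+259·52644·89202625800 = 2432519210895520825,  y_3 = 847225·89202625800+52644·1435580401249 = 151149389286757356
k=4:  x_4 = 847225·2432519210895520825+259·52644·151149389286757356 = 4121782176900479681520001,  y_4 = 847225·151149389286757356+52644·2432519210895520825 = 256115082676856799248400

847225 52644
1435580401249 89202625800
2432519210895520825 151149389286757356
4121782176900479681520001 256115082676856799248400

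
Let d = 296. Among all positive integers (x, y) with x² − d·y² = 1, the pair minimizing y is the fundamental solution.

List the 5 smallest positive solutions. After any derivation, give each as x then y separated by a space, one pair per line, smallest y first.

3699 215
27365201 1590570
202447753299 11767036645
1497708451540801 87052535509140
11080046922051092499 644014645929581075

√296 → a₀=17, period (4,1,7,1,4,34); ℓ=6 even so k=5
i=0: a=17 ⇒ p=17, q=1
i=1: a=4 ⇒ p=69, q=4
…
i=3: a=7 ⇒ p=671, q=39
i=4: a=1 ⇒ p=757, q=44
i=5: a=4 ⇒ p=3699, q=215
→ (3699, 215).  Check: 3699²=13682601, 296·215²=13682600, difference 1.
(x_2, y_2) = (3699·3699 + 296·215·215, 3699·215 + 215·3699) = (27365201, 1590570)
(x_3, y_3) = (3699·27365201 + 296·215·1590570, 3699·1590570 + 215·27365201) = (202447753299, 11767036645)
(x_4, y_4) = (3699·202447753299 + 296·215·11767036645, 3699·11767036645 + 215·202447753299) = (1497708451540801, 87052535509140)
(x_5, y_5) = (3699·1497708451540801 + 296·215·87052535509140, 3699·87052535509140 + 215·1497708451540801) = (11080046922051092499, 644014645929581075)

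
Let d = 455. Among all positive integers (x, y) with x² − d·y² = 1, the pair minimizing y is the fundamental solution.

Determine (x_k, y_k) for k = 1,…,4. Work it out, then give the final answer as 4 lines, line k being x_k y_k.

64 3
8191 384
1048384 49149
134184961 6290688

√455 → a₀=21, period (3,42); ℓ=2 even so k=1
step 0: (21, 1)  from 21·(1,0) + (0,1)
step 1: (64, 3)  from 3·(21,1) + (1,0)
→ (64, 3).  Check: 64²=4096, 455·3²=4095, difference 1.
k=2:  x_2 = 64·64+455·3·3 = 8191,  y_2 = 64·3+3·64 = 384
k=3:  x_3 = 64·8191+455·3·384 = 1048384,  y_3 = 64·384+3·8191 = 49149
k=4:  x_4 = 64·1048384+455·3·49149 = 134184961,  y_4 = 64·49149+3·1048384 = 6290688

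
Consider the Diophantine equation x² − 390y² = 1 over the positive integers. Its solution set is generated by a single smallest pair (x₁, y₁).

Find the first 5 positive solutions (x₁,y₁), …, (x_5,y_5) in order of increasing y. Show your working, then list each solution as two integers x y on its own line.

d=390: √d = [19; 1,2,1,38] (ℓ=4, even), read p_3/q_3
i=0: a=19 ⇒ p=19, q=1
i=1: a=1 ⇒ p=20, q=1
i=2: a=2 ⇒ p=59, q=3
i=3: a=1 ⇒ p=79, q=4
fundamental: x₁=79, y₁=4  (since 6241 − 390·16 = 1)
n=2: (79,4)∘(79,4) = (79·79+390·4·4, 79·4+4·79) = (12481,632)
n=3: (12481,632)∘(79,4) = (79·12481+390·4·632, 79·632+4·12481) = (1971919,99852)
n=4: (1971919,99852)∘(79,4) = (79·1971919+390·4·99852, 79·99852+4·1971919) = (311550721,15775984)
n=5: (311550721,15775984)∘(79,4) = (79·311550721+390·4·15775984, 79·15775984+4·311550721) = (49223041999,2492505620)

79 4
12481 632
1971919 99852
311550721 15775984
49223041999 2492505620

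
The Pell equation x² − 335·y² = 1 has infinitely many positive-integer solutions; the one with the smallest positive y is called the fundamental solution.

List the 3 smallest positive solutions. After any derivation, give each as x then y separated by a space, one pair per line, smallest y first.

604 33
729631 39864
881393644 48155679

√335 = [18; 3,3,3,36, …], period ℓ=4 (even) → k=3
step 0: (18, 1)  from 18·(1,0) + (0,1)
…
step 2: (183, 10)  from 3·(55,3) + (18,1)
step 3: (604, 33)  from 3·(183,10) + (55,3)
fundamental: x₁=604, y₁=33  (since 364816 − 335·1089 = 1)
(x_2, y_2) = (604·604 + 335·33·33, 604·33 + 33·604) = (729631, 39864)
(x_3, y_3) = (604·729631 + 335·33·39864, 604·39864 + 33·729631) = (881393644, 48155679)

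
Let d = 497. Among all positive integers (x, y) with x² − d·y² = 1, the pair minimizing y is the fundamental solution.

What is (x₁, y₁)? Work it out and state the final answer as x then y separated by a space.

1201887 53912

[22; 3,2,2,5,6,5,2,2,3,44] for √497; ℓ=10 ⇒ convergent index 9
a_0=22:  p_0=22·1+0=22,  q_0=22·0+1=1
a_1=3:  p_1=3·22+1=67,  q_1=3·1+0=3
…
a_3=2:  p_3=2·156+67=379,  q_3=2·7+3=17
a_4=5:  p_4=5·379+156=2051,  q_4=5·17+7=92
…
a_6=5:  p_6=5·12685+2051=65476,  q_6=5·569+92=2937
…
a_8=2:  p_8=2·143637+65476=352750,  q_8=2·6443+2937=15823
a_9=3:  p_9=3·352750+143637=1201887,  q_9=3·15823+6443=53912
→ (1201887, 53912).  Check: 1201887²=1444532360769, 497·53912²=1444532360768, difference 1.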